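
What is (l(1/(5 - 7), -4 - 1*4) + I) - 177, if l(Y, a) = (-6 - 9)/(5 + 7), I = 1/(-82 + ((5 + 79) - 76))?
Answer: -26383/148 ≈ -178.26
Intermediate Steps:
I = -1/74 (I = 1/(-82 + (84 - 76)) = 1/(-82 + 8) = 1/(-74) = -1/74 ≈ -0.013514)
l(Y, a) = -5/4 (l(Y, a) = -15/12 = -15*1/12 = -5/4)
(l(1/(5 - 7), -4 - 1*4) + I) - 177 = (-5/4 - 1/74) - 177 = -187/148 - 177 = -26383/148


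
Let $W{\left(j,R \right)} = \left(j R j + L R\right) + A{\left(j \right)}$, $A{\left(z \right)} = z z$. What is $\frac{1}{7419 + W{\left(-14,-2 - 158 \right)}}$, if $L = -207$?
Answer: $\frac{1}{9375} \approx 0.00010667$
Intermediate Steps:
$A{\left(z \right)} = z^{2}$
$W{\left(j,R \right)} = j^{2} - 207 R + R j^{2}$ ($W{\left(j,R \right)} = \left(j R j - 207 R\right) + j^{2} = \left(R j j - 207 R\right) + j^{2} = \left(R j^{2} - 207 R\right) + j^{2} = \left(- 207 R + R j^{2}\right) + j^{2} = j^{2} - 207 R + R j^{2}$)
$\frac{1}{7419 + W{\left(-14,-2 - 158 \right)}} = \frac{1}{7419 + \left(\left(-14\right)^{2} - 207 \left(-2 - 158\right) + \left(-2 - 158\right) \left(-14\right)^{2}\right)} = \frac{1}{7419 - -1956} = \frac{1}{7419 + \left(196 + 33120 - 31360\right)} = \frac{1}{7419 + 1956} = \frac{1}{9375}$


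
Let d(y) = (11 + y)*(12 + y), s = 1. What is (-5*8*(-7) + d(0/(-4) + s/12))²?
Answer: 3552756025/20736 ≈ 1.7133e+5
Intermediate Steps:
(-5*8*(-7) + d(0/(-4) + s/12))² = (-5*8*(-7) + (132 + (0/(-4) + 1/12)² + 23*(0/(-4) + 1/12)))² = (-40*(-7) + (132 + (0*(-¼) + 1*(1/12))² + 23*(0*(-¼) + 1*(1/12))))² = (280 + (132 + (0 + 1/12)² + 23*(0 + 1/12)))² = (280 + (132 + (1/12)² + 23*(1/12)))² = (280 + (132 + 1/144 + 23/12))² = (280 + 19285/144)² = (59605/144)² = 3552756025/20736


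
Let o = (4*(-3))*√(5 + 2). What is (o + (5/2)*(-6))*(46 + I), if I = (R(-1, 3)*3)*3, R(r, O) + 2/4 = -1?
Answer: -975/2 - 390*√7 ≈ -1519.3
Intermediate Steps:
R(r, O) = -3/2 (R(r, O) = -½ - 1 = -3/2)
o = -12*√7 ≈ -31.749
I = -27/2 (I = -3/2*3*3 = -9/2*3 = -27/2 ≈ -13.500)
(o + (5/2)*(-6))*(46 + I) = (-12*√7 + (5/2)*(-6))*(46 - 27/2) = (-12*√7 + (5*(½))*(-6))*(65/2) = (-12*√7 + (5/2)*(-6))*(65/2) = (-12*√7 - 15)*(65/2) = (-15 - 12*√7)*(65/2) = -975/2 - 390*√7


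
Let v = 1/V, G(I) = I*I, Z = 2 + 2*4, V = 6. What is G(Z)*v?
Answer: 50/3 ≈ 16.667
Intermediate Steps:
Z = 10 (Z = 2 + 8 = 10)
G(I) = I²
v = ⅙ (v = 1/6 = ⅙ ≈ 0.16667)
G(Z)*v = 10²*(⅙) = 100*(⅙) = 50/3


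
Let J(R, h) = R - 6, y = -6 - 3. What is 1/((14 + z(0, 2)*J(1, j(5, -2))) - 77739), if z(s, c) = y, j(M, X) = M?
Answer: -1/77680 ≈ -1.2873e-5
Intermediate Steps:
y = -9
J(R, h) = -6 + R
z(s, c) = -9
1/((14 + z(0, 2)*J(1, j(5, -2))) - 77739) = 1/((14 - 9*(-6 + 1)) - 77739) = 1/((14 - 9*(-5)) - 77739) = 1/((14 + 45) - 77739) = 1/(59 - 77739) = 1/(-77680) = -1/77680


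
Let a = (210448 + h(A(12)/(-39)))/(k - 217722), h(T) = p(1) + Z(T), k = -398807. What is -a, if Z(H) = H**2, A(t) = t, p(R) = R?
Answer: 35565897/104193401 ≈ 0.34134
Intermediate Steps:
h(T) = 1 + T**2
a = -35565897/104193401 (a = (210448 + (1 + (12/(-39))**2))/(-398807 - 217722) = (210448 + (1 + (12*(-1/39))**2))/(-616529) = (210448 + (1 + (-4/13)**2))*(-1/616529) = (210448 + (1 + 16/169))*(-1/616529) = (210448 + 185/169)*(-1/616529) = (35565897/169)*(-1/616529) = -35565897/104193401 ≈ -0.34134)
-a = -1*(-35565897/104193401) = 35565897/104193401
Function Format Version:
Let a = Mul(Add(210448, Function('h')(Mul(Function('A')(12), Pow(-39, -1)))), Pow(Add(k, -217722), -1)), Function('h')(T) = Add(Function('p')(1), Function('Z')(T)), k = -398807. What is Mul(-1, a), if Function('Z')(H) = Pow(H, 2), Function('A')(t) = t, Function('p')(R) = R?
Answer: Rational(35565897, 104193401) ≈ 0.34134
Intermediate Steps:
Function('h')(T) = Add(1, Pow(T, 2))
a = Rational(-35565897, 104193401) (a = Mul(Add(210448, Add(1, Pow(Mul(12, Pow(-39, -1)), 2))), Pow(Add(-398807, -217722), -1)) = Mul(Add(210448, Add(1, Pow(Mul(12, Rational(-1, 39)), 2))), Pow(-616529, -1)) = Mul(Add(210448, Add(1, Pow(Rational(-4, 13), 2))), Rational(-1, 616529)) = Mul(Add(210448, Add(1, Rational(16, 169))), Rational(-1, 616529)) = Mul(Add(210448, Rational(185, 169)), Rational(-1, 616529)) = Mul(Rational(35565897, 169), Rational(-1, 616529)) = Rational(-35565897, 104193401) ≈ -0.34134)
Mul(-1, a) = Mul(-1, Rational(-35565897, 104193401)) = Rational(35565897, 104193401)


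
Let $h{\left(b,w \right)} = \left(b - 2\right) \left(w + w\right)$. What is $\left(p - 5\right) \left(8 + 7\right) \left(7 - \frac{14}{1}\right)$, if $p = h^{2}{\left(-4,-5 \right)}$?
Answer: $-377475$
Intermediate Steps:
$h{\left(b,w \right)} = 2 w \left(-2 + b\right)$ ($h{\left(b,w \right)} = \left(-2 + b\right) 2 w = 2 w \left(-2 + b\right)$)
$p = 3600$ ($p = \left(2 \left(-5\right) \left(-2 - 4\right)\right)^{2} = \left(2 \left(-5\right) \left(-6\right)\right)^{2} = 60^{2} = 3600$)
$\left(p - 5\right) \left(8 + 7\right) \left(7 - \frac{14}{1}\right) = \left(3600 - 5\right) \left(8 + 7\right) \left(7 - \frac{14}{1}\right) = 3595 \cdot 15 \left(7 - 14\right) = 53925 \left(7 - 14\right) = 53925 \left(-7\right) = -377475$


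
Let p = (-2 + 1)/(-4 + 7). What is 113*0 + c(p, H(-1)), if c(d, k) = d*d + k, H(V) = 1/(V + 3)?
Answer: 11/18 ≈ 0.61111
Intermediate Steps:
H(V) = 1/(3 + V)
p = -⅓ (p = -1/3 = -1*⅓ = -⅓ ≈ -0.33333)
c(d, k) = k + d² (c(d, k) = d² + k = k + d²)
113*0 + c(p, H(-1)) = 113*0 + (1/(3 - 1) + (-⅓)²) = 0 + (1/2 + ⅑) = 0 + (½ + ⅑) = 0 + 11/18 = 11/18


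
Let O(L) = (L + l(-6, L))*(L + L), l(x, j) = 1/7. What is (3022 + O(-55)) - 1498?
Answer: 52908/7 ≈ 7558.3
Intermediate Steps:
l(x, j) = ⅐
O(L) = 2*L*(⅐ + L) (O(L) = (L + ⅐)*(L + L) = (⅐ + L)*(2*L) = 2*L*(⅐ + L))
(3022 + O(-55)) - 1498 = (3022 + (2/7)*(-55)*(1 + 7*(-55))) - 1498 = (3022 + (2/7)*(-55)*(1 - 385)) - 1498 = (3022 + (2/7)*(-55)*(-384)) - 1498 = (3022 + 42240/7) - 1498 = 63394/7 - 1498 = 52908/7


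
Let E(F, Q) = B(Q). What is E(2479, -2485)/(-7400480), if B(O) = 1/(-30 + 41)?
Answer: -1/81405280 ≈ -1.2284e-8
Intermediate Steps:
B(O) = 1/11
E(F, Q) = 1/11
E(2479, -2485)/(-7400480) = (1/11)/(-7400480) = (1/11)*(-1/7400480) = -1/81405280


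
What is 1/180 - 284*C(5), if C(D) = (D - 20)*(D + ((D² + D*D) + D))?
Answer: 46008001/180 ≈ 2.5560e+5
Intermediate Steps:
C(D) = (-20 + D)*(2*D + 2*D²) (C(D) = (-20 + D)*(D + ((D² + D²) + D)) = (-20 + D)*(D + (2*D² + D)) = (-20 + D)*(D + (D + 2*D²)) = (-20 + D)*(2*D + 2*D²))
1/180 - 284*C(5) = 1/180 - 568*5*(-20 + 5² - 19*5) = 1/180 - 568*5*(-20 + 25 - 95) = 1/180 - 568*5*(-90) = 1/180 - 284*(-900) = 1/180 + 255600 = 46008001/180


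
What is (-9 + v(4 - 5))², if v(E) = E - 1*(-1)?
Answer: 81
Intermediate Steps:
v(E) = 1 + E (v(E) = E + 1 = 1 + E)
(-9 + v(4 - 5))² = (-9 + (1 + (4 - 5)))² = (-9 + (1 - 1))² = (-9 + 0)² = (-9)² = 81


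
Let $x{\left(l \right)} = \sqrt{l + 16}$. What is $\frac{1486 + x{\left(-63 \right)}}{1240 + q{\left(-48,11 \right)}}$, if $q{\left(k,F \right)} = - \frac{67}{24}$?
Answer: $\frac{35664}{29693} + \frac{24 i \sqrt{47}}{29693} \approx 1.2011 + 0.0055412 i$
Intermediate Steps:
$x{\left(l \right)} = \sqrt{16 + l}$
$q{\left(k,F \right)} = - \frac{67}{24}$ ($q{\left(k,F \right)} = \left(-67\right) \frac{1}{24} = - \frac{67}{24}$)
$\frac{1486 + x{\left(-63 \right)}}{1240 + q{\left(-48,11 \right)}} = \frac{1486 + \sqrt{16 - 63}}{1240 - \frac{67}{24}} = \frac{1486 + \sqrt{-47}}{\frac{29693}{24}} = \left(1486 + i \sqrt{47}\right) \frac{24}{29693} = \frac{35664}{29693} + \frac{24 i \sqrt{47}}{29693}$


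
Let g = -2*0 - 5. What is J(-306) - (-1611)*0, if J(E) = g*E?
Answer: 1530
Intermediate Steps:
g = -5 (g = 0 - 5 = -5)
J(E) = -5*E
J(-306) - (-1611)*0 = -5*(-306) - (-1611)*0 = 1530 - 1*0 = 1530 + 0 = 1530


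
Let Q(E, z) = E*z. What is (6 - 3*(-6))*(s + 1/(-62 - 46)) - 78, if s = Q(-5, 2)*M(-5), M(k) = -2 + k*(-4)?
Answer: -39584/9 ≈ -4398.2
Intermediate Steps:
M(k) = -2 - 4*k
s = -180 (s = (-5*2)*(-2 - 4*(-5)) = -10*(-2 + 20) = -10*18 = -180)
(6 - 3*(-6))*(s + 1/(-62 - 46)) - 78 = (6 - 3*(-6))*(-180 + 1/(-62 - 46)) - 78 = (6 + 18)*(-180 + 1/(-108)) - 78 = 24*(-180 - 1/108) - 78 = 24*(-19441/108) - 78 = -38882/9 - 78 = -39584/9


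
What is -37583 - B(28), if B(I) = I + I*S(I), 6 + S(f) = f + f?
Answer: -39011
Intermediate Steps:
S(f) = -6 + 2*f (S(f) = -6 + (f + f) = -6 + 2*f)
B(I) = I + I*(-6 + 2*I)
-37583 - B(28) = -37583 - 28*(-5 + 2*28) = -37583 - 28*(-5 + 56) = -37583 - 28*51 = -37583 - 1*1428 = -37583 - 1428 = -39011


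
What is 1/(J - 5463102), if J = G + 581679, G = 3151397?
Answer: -1/1730026 ≈ -5.7803e-7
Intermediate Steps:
J = 3733076 (J = 3151397 + 581679 = 3733076)
1/(J - 5463102) = 1/(3733076 - 5463102) = 1/(-1730026) = -1/1730026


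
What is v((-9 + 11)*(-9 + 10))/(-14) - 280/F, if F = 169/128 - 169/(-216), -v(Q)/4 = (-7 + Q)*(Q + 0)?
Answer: -6919100/50869 ≈ -136.02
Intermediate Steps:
v(Q) = -4*Q*(-7 + Q) (v(Q) = -4*(-7 + Q)*(Q + 0) = -4*(-7 + Q)*Q = -4*Q*(-7 + Q))
F = 7267/3456 (F = 169*(1/128) - 169*(-1/216) = 169/128 + 169/216 = 7267/3456 ≈ 2.1027)
v((-9 + 11)*(-9 + 10))/(-14) - 280/F = (4*((-9 + 11)*(-9 + 10))*(7 - (-9 + 11)*(-9 + 10)))/(-14) - 280/7267/3456 = (4*(2*1)*(7 - 2))*(-1/14) - 280*3456/7267 = (4*2*(7 - 1*2))*(-1/14) - 967680/7267 = (4*2*(7 - 2))*(-1/14) - 967680/7267 = (4*2*5)*(-1/14) - 967680/7267 = 40*(-1/14) - 967680/7267 = -20/7 - 967680/7267 = -6919100/50869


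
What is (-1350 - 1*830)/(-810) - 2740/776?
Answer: -13193/15714 ≈ -0.83957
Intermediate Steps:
(-1350 - 1*830)/(-810) - 2740/776 = (-1350 - 830)*(-1/810) - 2740*1/776 = -2180*(-1/810) - 685/194 = 218/81 - 685/194 = -13193/15714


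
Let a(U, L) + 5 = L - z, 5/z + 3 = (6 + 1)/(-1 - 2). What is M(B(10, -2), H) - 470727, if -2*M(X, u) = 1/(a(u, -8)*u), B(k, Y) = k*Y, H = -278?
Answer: -12628193233/26827 ≈ -4.7073e+5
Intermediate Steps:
B(k, Y) = Y*k
z = -15/16 (z = 5/(-3 + (6 + 1)/(-1 - 2)) = 5/(-3 + 7/(-3)) = 5/(-3 + 7*(-⅓)) = 5/(-3 - 7/3) = 5/(-16/3) = 5*(-3/16) = -15/16 ≈ -0.93750)
a(U, L) = -65/16 + L (a(U, L) = -5 + (L - 1*(-15/16)) = -5 + (L + 15/16) = -5 + (15/16 + L) = -65/16 + L)
M(X, u) = 8/(193*u) (M(X, u) = -1/(u*(-65/16 - 8))/2 = -(-16/(193*u))/2 = -(-8)/(193*u) = 8/(193*u))
M(B(10, -2), H) - 470727 = (8/193)/(-278) - 470727 = (8/193)*(-1/278) - 470727 = -4/26827 - 470727 = -12628193233/26827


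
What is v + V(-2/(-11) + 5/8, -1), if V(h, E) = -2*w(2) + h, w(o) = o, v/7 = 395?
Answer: 243039/88 ≈ 2761.8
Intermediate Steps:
v = 2765 (v = 7*395 = 2765)
V(h, E) = -4 + h (V(h, E) = -2*2 + h = -4 + h)
v + V(-2/(-11) + 5/8, -1) = 2765 + (-4 + (-2/(-11) + 5/8)) = 2765 + (-4 + (-2*(-1/11) + 5*(⅛))) = 2765 + (-4 + (2/11 + 5/8)) = 2765 + (-4 + 71/88) = 2765 - 281/88 = 243039/88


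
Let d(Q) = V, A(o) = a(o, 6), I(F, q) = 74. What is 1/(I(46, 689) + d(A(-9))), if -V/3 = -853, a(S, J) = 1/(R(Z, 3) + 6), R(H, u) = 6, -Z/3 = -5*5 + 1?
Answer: 1/2633 ≈ 0.00037979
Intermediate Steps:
Z = 72 (Z = -3*(-5*5 + 1) = -3*(-25 + 1) = -3*(-24) = 72)
a(S, J) = 1/12 (a(S, J) = 1/(6 + 6) = 1/12)
V = 2559 (V = -3*(-853) = 2559)
A(o) = 1/12
d(Q) = 2559
1/(I(46, 689) + d(A(-9))) = 1/(74 + 2559) = 1/2633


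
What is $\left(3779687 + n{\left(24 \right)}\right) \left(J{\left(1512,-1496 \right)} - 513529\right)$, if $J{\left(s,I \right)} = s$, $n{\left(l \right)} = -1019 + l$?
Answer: $-1934754541764$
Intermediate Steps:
$\left(3779687 + n{\left(24 \right)}\right) \left(J{\left(1512,-1496 \right)} - 513529\right) = \left(3779687 + \left(-1019 + 24\right)\right) \left(1512 - 513529\right) = \left(3779687 - 995\right) \left(-512017\right) = 3778692 \left(-512017\right) = -1934754541764$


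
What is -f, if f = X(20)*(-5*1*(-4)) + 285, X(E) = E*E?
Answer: -8285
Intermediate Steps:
X(E) = E²
f = 8285 (f = 20²*(-5*1*(-4)) + 285 = 400*(-5*(-4)) + 285 = 400*20 + 285 = 8000 + 285 = 8285)
-f = -1*8285 = -8285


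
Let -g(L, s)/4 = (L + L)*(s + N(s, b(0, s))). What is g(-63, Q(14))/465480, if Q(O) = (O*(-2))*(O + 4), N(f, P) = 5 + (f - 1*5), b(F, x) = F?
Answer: -2352/2155 ≈ -1.0914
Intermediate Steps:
N(f, P) = f (N(f, P) = 5 + (f - 5) = 5 + (-5 + f) = f)
Q(O) = -2*O*(4 + O) (Q(O) = (-2*O)*(4 + O) = -2*O*(4 + O))
g(L, s) = -16*L*s (g(L, s) = -4*(L + L)*(s + s) = -4*2*L*2*s = -16*L*s)
g(-63, Q(14))/465480 = -16*(-63)*(-2*14*(4 + 14))/465480 = -16*(-63)*(-2*14*18)*(1/465480) = -16*(-63)*(-504)*(1/465480) = -508032*1/465480 = -2352/2155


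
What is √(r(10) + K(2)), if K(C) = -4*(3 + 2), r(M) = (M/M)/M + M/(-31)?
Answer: I*√1943390/310 ≈ 4.497*I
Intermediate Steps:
r(M) = 1/M - M/31 (r(M) = 1/M + M*(-1/31) = 1/M - M/31)
K(C) = -20 (K(C) = -4*5 = -20)
√(r(10) + K(2)) = √((1/10 - 1/31*10) - 20) = √((⅒ - 10/31) - 20) = √(-69/310 - 20) = √(-6269/310) = I*√1943390/310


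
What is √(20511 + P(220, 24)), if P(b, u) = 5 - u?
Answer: 2*√5123 ≈ 143.15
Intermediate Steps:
√(20511 + P(220, 24)) = √(20511 + (5 - 1*24)) = √(20511 + (5 - 24)) = √(20511 - 19) = √20492 = 2*√5123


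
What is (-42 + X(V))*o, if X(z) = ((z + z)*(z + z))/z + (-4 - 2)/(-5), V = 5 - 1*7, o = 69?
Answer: -16836/5 ≈ -3367.2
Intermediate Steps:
V = -2 (V = 5 - 7 = -2)
X(z) = 6/5 + 4*z (X(z) = ((2*z)*(2*z))/z - 6*(-⅕) = (4*z²)/z + 6/5 = 4*z + 6/5 = 6/5 + 4*z)
(-42 + X(V))*o = (-42 + (6/5 + 4*(-2)))*69 = (-42 + (6/5 - 8))*69 = (-42 - 34/5)*69 = -244/5*69 = -16836/5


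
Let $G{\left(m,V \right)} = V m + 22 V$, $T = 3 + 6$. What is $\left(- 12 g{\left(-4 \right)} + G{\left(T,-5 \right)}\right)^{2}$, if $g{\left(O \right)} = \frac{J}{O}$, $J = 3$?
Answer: $21316$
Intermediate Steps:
$T = 9$
$G{\left(m,V \right)} = 22 V + V m$
$g{\left(O \right)} = \frac{3}{O}$
$\left(- 12 g{\left(-4 \right)} + G{\left(T,-5 \right)}\right)^{2} = \left(- 12 \frac{3}{-4} - 5 \left(22 + 9\right)\right)^{2} = \left(- 12 \cdot 3 \left(- \frac{1}{4}\right) - 155\right)^{2} = \left(\left(-12\right) \left(- \frac{3}{4}\right) - 155\right)^{2} = \left(9 - 155\right)^{2} = \left(-146\right)^{2} = 21316$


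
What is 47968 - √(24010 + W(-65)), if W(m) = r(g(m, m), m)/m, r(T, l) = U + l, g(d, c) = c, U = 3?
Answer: 47968 - 2*√25361570/65 ≈ 47813.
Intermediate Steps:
r(T, l) = 3 + l
W(m) = (3 + m)/m
47968 - √(24010 + W(-65)) = 47968 - √(24010 + (3 - 65)/(-65)) = 47968 - √(24010 - 1/65*(-62)) = 47968 - √(24010 + 62/65) = 47968 - √(1560712/65) = 47968 - 2*√25361570/65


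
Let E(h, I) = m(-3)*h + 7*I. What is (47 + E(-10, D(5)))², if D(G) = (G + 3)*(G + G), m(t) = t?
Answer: 405769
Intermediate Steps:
D(G) = 2*G*(3 + G) (D(G) = (3 + G)*(2*G) = 2*G*(3 + G))
E(h, I) = -3*h + 7*I
(47 + E(-10, D(5)))² = (47 + (-3*(-10) + 7*(2*5*(3 + 5))))² = (47 + (30 + 7*(2*5*8)))² = (47 + (30 + 7*80))² = (47 + (30 + 560))² = (47 + 590)² = 637² = 405769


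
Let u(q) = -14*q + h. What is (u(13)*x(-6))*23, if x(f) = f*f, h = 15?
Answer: -138276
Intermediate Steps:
x(f) = f²
u(q) = 15 - 14*q (u(q) = -14*q + 15 = 15 - 14*q)
(u(13)*x(-6))*23 = ((15 - 14*13)*(-6)²)*23 = ((15 - 182)*36)*23 = -167*36*23 = -6012*23 = -138276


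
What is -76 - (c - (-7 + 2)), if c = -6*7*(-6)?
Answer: -333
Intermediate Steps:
c = 252 (c = -42*(-6) = 252)
-76 - (c - (-7 + 2)) = -76 - (252 - (-7 + 2)) = -76 - (252 - 1*(-5)) = -76 - (252 + 5) = -76 - 1*257 = -76 - 257 = -333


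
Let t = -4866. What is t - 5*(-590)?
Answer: -1916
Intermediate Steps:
t - 5*(-590) = -4866 - 5*(-590) = -4866 - 1*(-2950) = -4866 + 2950 = -1916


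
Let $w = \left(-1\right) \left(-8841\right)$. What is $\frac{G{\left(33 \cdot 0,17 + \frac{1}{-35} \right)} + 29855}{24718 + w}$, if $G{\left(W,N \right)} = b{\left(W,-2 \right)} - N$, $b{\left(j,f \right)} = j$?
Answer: $\frac{1044331}{1174565} \approx 0.88912$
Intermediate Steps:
$G{\left(W,N \right)} = W - N$
$w = 8841$
$\frac{G{\left(33 \cdot 0,17 + \frac{1}{-35} \right)} + 29855}{24718 + w} = \frac{\left(33 \cdot 0 - \left(17 + \frac{1}{-35}\right)\right) + 29855}{24718 + 8841} = \frac{\left(0 - \left(17 - \frac{1}{35}\right)\right) + 29855}{33559} = \left(\left(0 - \frac{594}{35}\right) + 29855\right) \frac{1}{33559} = \left(- \frac{594}{35} + 29855\right) \frac{1}{33559} = \frac{1044331}{35} \cdot \frac{1}{33559} = \frac{1044331}{1174565}$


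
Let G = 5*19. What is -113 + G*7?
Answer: 552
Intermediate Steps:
G = 95
-113 + G*7 = -113 + 95*7 = -113 + 665 = 552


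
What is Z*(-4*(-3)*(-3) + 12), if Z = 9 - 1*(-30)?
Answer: -936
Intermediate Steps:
Z = 39 (Z = 9 + 30 = 39)
Z*(-4*(-3)*(-3) + 12) = 39*(-4*(-3)*(-3) + 12) = 39*(12*(-3) + 12) = 39*(-36 + 12) = 39*(-24) = -936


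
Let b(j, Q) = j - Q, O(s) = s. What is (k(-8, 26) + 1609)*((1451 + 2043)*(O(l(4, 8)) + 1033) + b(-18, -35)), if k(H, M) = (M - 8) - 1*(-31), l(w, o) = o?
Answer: 6030595318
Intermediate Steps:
k(H, M) = 23 + M (k(H, M) = (-8 + M) + 31 = 23 + M)
(k(-8, 26) + 1609)*((1451 + 2043)*(O(l(4, 8)) + 1033) + b(-18, -35)) = ((23 + 26) + 1609)*((1451 + 2043)*(8 + 1033) + (-18 - 1*(-35))) = (49 + 1609)*(3494*1041 + (-18 + 35)) = 1658*(3637254 + 17) = 1658*3637271 = 6030595318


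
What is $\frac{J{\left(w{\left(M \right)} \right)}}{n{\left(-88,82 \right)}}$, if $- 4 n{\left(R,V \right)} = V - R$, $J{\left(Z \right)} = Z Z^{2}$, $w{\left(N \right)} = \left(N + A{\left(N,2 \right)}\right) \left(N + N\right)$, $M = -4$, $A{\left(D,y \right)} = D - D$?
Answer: $- \frac{65536}{85} \approx -771.01$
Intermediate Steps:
$A{\left(D,y \right)} = 0$
$w{\left(N \right)} = 2 N^{2}$ ($w{\left(N \right)} = \left(N + 0\right) \left(N + N\right) = N 2 N = 2 N^{2}$)
$J{\left(Z \right)} = Z^{3}$
$n{\left(R,V \right)} = - \frac{V}{4} + \frac{R}{4}$ ($n{\left(R,V \right)} = - \frac{V - R}{4} = - \frac{V}{4} + \frac{R}{4}$)
$\frac{J{\left(w{\left(M \right)} \right)}}{n{\left(-88,82 \right)}} = \frac{\left(2 \left(-4\right)^{2}\right)^{3}}{\left(- \frac{1}{4}\right) 82 + \frac{1}{4} \left(-88\right)} = \frac{\left(2 \cdot 16\right)^{3}}{- \frac{41}{2} - 22} = \frac{32^{3}}{- \frac{85}{2}} = 32768 \left(- \frac{2}{85}\right) = - \frac{65536}{85}$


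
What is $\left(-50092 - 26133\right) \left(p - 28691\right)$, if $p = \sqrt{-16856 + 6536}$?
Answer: $2186971475 - 304900 i \sqrt{645} \approx 2.187 \cdot 10^{9} - 7.7435 \cdot 10^{6} i$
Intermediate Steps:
$p = 4 i \sqrt{645}$ ($p = \sqrt{-10320} = 4 i \sqrt{645} \approx 101.59 i$)
$\left(-50092 - 26133\right) \left(p - 28691\right) = \left(-50092 - 26133\right) \left(4 i \sqrt{645} - 28691\right) = - 76225 \left(-28691 + 4 i \sqrt{645}\right) = 2186971475 - 304900 i \sqrt{645}$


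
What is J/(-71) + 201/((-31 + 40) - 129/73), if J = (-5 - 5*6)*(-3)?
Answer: 328781/12496 ≈ 26.311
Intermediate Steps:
J = 105 (J = (-5 - 30)*(-3) = -35*(-3) = 105)
J/(-71) + 201/((-31 + 40) - 129/73) = 105/(-71) + 201/((-31 + 40) - 129/73) = 105*(-1/71) + 201/(9 - 129*1/73) = -105/71 + 201/(9 - 129/73) = -105/71 + 201/(528/73) = -105/71 + 201*(73/528) = -105/71 + 4891/176 = 328781/12496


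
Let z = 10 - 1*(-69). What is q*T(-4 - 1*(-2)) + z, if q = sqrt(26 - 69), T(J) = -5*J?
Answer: 79 + 10*I*sqrt(43) ≈ 79.0 + 65.574*I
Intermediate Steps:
q = I*sqrt(43) (q = sqrt(-43) = I*sqrt(43) ≈ 6.5574*I)
z = 79 (z = 10 + 69 = 79)
q*T(-4 - 1*(-2)) + z = (I*sqrt(43))*(-5*(-4 - 1*(-2))) + 79 = (I*sqrt(43))*(-5*(-4 + 2)) + 79 = (I*sqrt(43))*(-5*(-2)) + 79 = (I*sqrt(43))*10 + 79 = 10*I*sqrt(43) + 79 = 79 + 10*I*sqrt(43)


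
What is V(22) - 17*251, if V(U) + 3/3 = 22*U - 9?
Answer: -3793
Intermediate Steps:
V(U) = -10 + 22*U (V(U) = -1 + (22*U - 9) = -1 + (-9 + 22*U) = -10 + 22*U)
V(22) - 17*251 = (-10 + 22*22) - 17*251 = (-10 + 484) - 4267 = 474 - 4267 = -3793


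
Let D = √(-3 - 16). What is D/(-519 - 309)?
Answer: -I*√19/828 ≈ -0.0052644*I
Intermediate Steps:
D = I*√19 (D = √(-19) = I*√19 ≈ 4.3589*I)
D/(-519 - 309) = (I*√19)/(-519 - 309) = (I*√19)/(-828) = -I*√19/828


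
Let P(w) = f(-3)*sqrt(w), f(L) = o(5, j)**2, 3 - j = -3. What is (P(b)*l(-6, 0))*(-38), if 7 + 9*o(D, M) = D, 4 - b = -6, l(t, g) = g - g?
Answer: 0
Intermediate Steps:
j = 6 (j = 3 - 1*(-3) = 3 + 3 = 6)
l(t, g) = 0
b = 10 (b = 4 - 1*(-6) = 4 + 6 = 10)
o(D, M) = -7/9 + D/9
f(L) = 4/81 (f(L) = (-7/9 + (1/9)*5)**2 = (-7/9 + 5/9)**2 = (-2/9)**2 = 4/81)
P(w) = 4*sqrt(w)/81
(P(b)*l(-6, 0))*(-38) = ((4*sqrt(10)/81)*0)*(-38) = 0*(-38) = 0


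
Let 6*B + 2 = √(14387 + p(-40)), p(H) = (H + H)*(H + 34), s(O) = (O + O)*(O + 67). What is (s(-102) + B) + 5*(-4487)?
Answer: -45886/3 + √14867/6 ≈ -15275.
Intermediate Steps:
s(O) = 2*O*(67 + O) (s(O) = (2*O)*(67 + O) = 2*O*(67 + O))
p(H) = 2*H*(34 + H) (p(H) = (2*H)*(34 + H) = 2*H*(34 + H))
B = -⅓ + √14867/6 (B = -⅓ + √(14387 + 2*(-40)*(34 - 40))/6 = -⅓ + √(14387 + 2*(-40)*(-6))/6 = -⅓ + √(14387 + 480)/6 = -⅓ + √14867/6 ≈ 19.988)
(s(-102) + B) + 5*(-4487) = (2*(-102)*(67 - 102) + (-⅓ + √14867/6)) + 5*(-4487) = (2*(-102)*(-35) + (-⅓ + √14867/6)) - 22435 = (7140 + (-⅓ + √14867/6)) - 22435 = (21419/3 + √14867/6) - 22435 = -45886/3 + √14867/6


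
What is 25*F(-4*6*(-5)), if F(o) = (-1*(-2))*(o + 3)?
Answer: 6150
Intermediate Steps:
F(o) = 6 + 2*o (F(o) = 2*(3 + o) = 6 + 2*o)
25*F(-4*6*(-5)) = 25*(6 + 2*(-4*6*(-5))) = 25*(6 + 2*(-24*(-5))) = 25*(6 + 2*120) = 25*(6 + 240) = 25*246 = 6150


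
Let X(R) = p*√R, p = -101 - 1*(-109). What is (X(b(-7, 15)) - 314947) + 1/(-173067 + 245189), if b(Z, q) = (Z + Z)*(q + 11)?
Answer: -22714607533/72122 + 16*I*√91 ≈ -3.1495e+5 + 152.63*I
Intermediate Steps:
b(Z, q) = 2*Z*(11 + q) (b(Z, q) = (2*Z)*(11 + q) = 2*Z*(11 + q))
p = 8 (p = -101 + 109 = 8)
X(R) = 8*√R
(X(b(-7, 15)) - 314947) + 1/(-173067 + 245189) = (8*√(2*(-7)*(11 + 15)) - 314947) + 1/(-173067 + 245189) = (8*√(2*(-7)*26) - 314947) + 1/72122 = (8*√(-364) - 314947) + 1/72122 = (8*(2*I*√91) - 314947) + 1/72122 = (16*I*√91 - 314947) + 1/72122 = (-314947 + 16*I*√91) + 1/72122 = -22714607533/72122 + 16*I*√91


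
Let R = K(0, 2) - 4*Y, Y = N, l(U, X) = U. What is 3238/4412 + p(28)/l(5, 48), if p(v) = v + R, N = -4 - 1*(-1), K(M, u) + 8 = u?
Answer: 83099/11030 ≈ 7.5339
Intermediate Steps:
K(M, u) = -8 + u
N = -3 (N = -4 + 1 = -3)
Y = -3
R = 6 (R = (-8 + 2) - 4*(-3) = -6 + 12 = 6)
p(v) = 6 + v (p(v) = v + 6 = 6 + v)
3238/4412 + p(28)/l(5, 48) = 3238/4412 + (6 + 28)/5 = 3238*(1/4412) + 34*(1/5) = 1619/2206 + 34/5 = 83099/11030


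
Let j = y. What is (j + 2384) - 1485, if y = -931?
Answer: -32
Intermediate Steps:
j = -931
(j + 2384) - 1485 = (-931 + 2384) - 1485 = 1453 - 1485 = -32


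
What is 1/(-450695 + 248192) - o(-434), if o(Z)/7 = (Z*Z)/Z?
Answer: 615204113/202503 ≈ 3038.0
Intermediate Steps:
o(Z) = 7*Z (o(Z) = 7*((Z*Z)/Z) = 7*(Z²/Z) = 7*Z)
1/(-450695 + 248192) - o(-434) = 1/(-450695 + 248192) - 7*(-434) = 1/(-202503) - 1*(-3038) = -1/202503 + 3038 = 615204113/202503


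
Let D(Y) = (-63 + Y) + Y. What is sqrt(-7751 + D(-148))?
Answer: I*sqrt(8110) ≈ 90.056*I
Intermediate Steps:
D(Y) = -63 + 2*Y
sqrt(-7751 + D(-148)) = sqrt(-7751 + (-63 + 2*(-148))) = sqrt(-7751 + (-63 - 296)) = sqrt(-7751 - 359) = sqrt(-8110) = I*sqrt(8110)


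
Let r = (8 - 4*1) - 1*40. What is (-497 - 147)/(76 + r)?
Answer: -161/10 ≈ -16.100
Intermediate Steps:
r = -36 (r = (8 - 4) - 40 = 4 - 40 = -36)
(-497 - 147)/(76 + r) = (-497 - 147)/(76 - 36) = -644/40 = -644*1/40 = -161/10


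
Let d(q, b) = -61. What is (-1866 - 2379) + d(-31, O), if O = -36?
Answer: -4306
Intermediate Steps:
(-1866 - 2379) + d(-31, O) = (-1866 - 2379) - 61 = -4245 - 61 = -4306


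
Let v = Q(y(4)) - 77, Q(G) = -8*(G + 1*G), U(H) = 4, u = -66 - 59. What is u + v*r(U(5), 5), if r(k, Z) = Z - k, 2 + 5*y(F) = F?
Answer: -1042/5 ≈ -208.40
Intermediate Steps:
y(F) = -⅖ + F/5
u = -125
Q(G) = -16*G (Q(G) = -8*(G + G) = -16*G)
v = -417/5 (v = -16*(-⅖ + (⅕)*4) - 77 = -16*(-⅖ + ⅘) - 77 = -16*⅖ - 77 = -32/5 - 77 = -417/5 ≈ -83.400)
u + v*r(U(5), 5) = -125 - 417*(5 - 1*4)/5 = -125 - 417*(5 - 4)/5 = -125 - 417/5*1 = -125 - 417/5 = -1042/5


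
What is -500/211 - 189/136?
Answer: -107879/28696 ≈ -3.7594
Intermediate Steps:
-500/211 - 189/136 = -107879/28696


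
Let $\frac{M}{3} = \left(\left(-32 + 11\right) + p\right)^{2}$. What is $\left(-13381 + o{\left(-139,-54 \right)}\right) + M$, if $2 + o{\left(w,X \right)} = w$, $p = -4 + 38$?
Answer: $-13015$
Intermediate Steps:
$p = 34$
$o{\left(w,X \right)} = -2 + w$
$M = 507$ ($M = 3 \left(\left(-32 + 11\right) + 34\right)^{2} = 3 \left(-21 + 34\right)^{2} = 3 \cdot 13^{2} = 3 \cdot 169 = 507$)
$\left(-13381 + o{\left(-139,-54 \right)}\right) + M = \left(-13381 - 141\right) + 507 = -13522 + 507 = -13015$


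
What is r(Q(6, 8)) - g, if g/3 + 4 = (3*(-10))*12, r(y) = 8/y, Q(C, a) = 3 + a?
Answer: 12020/11 ≈ 1092.7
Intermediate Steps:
g = -1092 (g = -12 + 3*((3*(-10))*12) = -12 + 3*(-30*12) = -12 + 3*(-360) = -12 - 1080 = -1092)
r(Q(6, 8)) - g = 8/(3 + 8) - 1*(-1092) = 8/11 + 1092 = 12020/11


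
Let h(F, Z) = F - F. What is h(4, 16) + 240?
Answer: 240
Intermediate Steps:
h(F, Z) = 0
h(4, 16) + 240 = 0 + 240 = 240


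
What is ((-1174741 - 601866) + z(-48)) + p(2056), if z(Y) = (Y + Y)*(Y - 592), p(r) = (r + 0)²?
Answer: 2511969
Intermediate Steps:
p(r) = r²
z(Y) = 2*Y*(-592 + Y) (z(Y) = (2*Y)*(-592 + Y) = 2*Y*(-592 + Y))
((-1174741 - 601866) + z(-48)) + p(2056) = ((-1174741 - 601866) + 2*(-48)*(-592 - 48)) + 2056² = (-1776607 + 2*(-48)*(-640)) + 4227136 = (-1776607 + 61440) + 4227136 = -1715167 + 4227136 = 2511969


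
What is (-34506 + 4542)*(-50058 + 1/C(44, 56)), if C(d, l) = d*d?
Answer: 65997267447/44 ≈ 1.4999e+9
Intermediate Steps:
C(d, l) = d²
(-34506 + 4542)*(-50058 + 1/C(44, 56)) = (-34506 + 4542)*(-50058 + 1/(44²)) = -29964*(-50058 + 1/1936) = -29964*(-96912287/1936) = 65997267447/44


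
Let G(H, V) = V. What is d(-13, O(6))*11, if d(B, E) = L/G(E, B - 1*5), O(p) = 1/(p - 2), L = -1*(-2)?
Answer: -11/9 ≈ -1.2222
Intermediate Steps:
L = 2
O(p) = 1/(-2 + p)
d(B, E) = 2/(-5 + B) (d(B, E) = 2/(B - 1*5) = 2/(B - 5) = 2/(-5 + B))
d(-13, O(6))*11 = (2/(-5 - 13))*11 = (2/(-18))*11 = (2*(-1/18))*11 = -1/9*11 = -11/9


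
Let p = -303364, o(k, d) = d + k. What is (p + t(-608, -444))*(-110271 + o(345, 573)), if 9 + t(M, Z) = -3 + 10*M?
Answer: 33839941968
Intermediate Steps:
t(M, Z) = -12 + 10*M (t(M, Z) = -9 + (-3 + 10*M) = -12 + 10*M)
(p + t(-608, -444))*(-110271 + o(345, 573)) = (-303364 + (-12 + 10*(-608)))*(-110271 + (573 + 345)) = (-303364 + (-12 - 6080))*(-110271 + 918) = (-303364 - 6092)*(-109353) = -309456*(-109353) = 33839941968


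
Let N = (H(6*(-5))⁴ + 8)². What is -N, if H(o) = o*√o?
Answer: -531441011664000064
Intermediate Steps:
H(o) = o^(3/2)
N = 531441011664000064 (N = (((6*(-5))^(3/2))⁴ + 8)² = (((-30)^(3/2))⁴ + 8)² = ((-30*I*√30)⁴ + 8)² = (729000000 + 8)² = 729000008² = 531441011664000064)
-N = -1*531441011664000064 = -531441011664000064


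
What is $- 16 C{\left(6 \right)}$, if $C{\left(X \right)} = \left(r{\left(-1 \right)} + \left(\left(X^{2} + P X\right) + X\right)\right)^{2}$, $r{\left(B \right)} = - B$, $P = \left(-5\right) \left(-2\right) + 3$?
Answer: $-234256$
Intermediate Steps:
$P = 13$ ($P = 10 + 3 = 13$)
$C{\left(X \right)} = \left(1 + X^{2} + 14 X\right)^{2}$ ($C{\left(X \right)} = \left(\left(-1\right) \left(-1\right) + \left(\left(X^{2} + 13 X\right) + X\right)\right)^{2} = \left(1 + \left(X^{2} + 14 X\right)\right)^{2} = \left(1 + X^{2} + 14 X\right)^{2}$)
$- 16 C{\left(6 \right)} = - 16 \left(1 + 6^{2} + 14 \cdot 6\right)^{2} = - 16 \left(1 + 36 + 84\right)^{2} = - 16 \cdot 121^{2} = \left(-16\right) 14641 = -234256$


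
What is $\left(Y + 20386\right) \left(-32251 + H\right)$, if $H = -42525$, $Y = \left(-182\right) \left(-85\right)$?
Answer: $-2681168256$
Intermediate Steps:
$Y = 15470$
$\left(Y + 20386\right) \left(-32251 + H\right) = \left(15470 + 20386\right) \left(-32251 - 42525\right) = 35856 \left(-74776\right) = -2681168256$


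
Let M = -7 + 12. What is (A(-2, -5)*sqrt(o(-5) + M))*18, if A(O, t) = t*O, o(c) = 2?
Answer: 180*sqrt(7) ≈ 476.24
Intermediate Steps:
M = 5
A(O, t) = O*t
(A(-2, -5)*sqrt(o(-5) + M))*18 = ((-2*(-5))*sqrt(2 + 5))*18 = (10*sqrt(7))*18 = 180*sqrt(7)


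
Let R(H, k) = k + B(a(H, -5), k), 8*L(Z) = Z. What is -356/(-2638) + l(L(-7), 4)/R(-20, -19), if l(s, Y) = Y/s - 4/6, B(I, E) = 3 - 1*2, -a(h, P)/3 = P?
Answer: 106187/249291 ≈ 0.42596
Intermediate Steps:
a(h, P) = -3*P
B(I, E) = 1 (B(I, E) = 3 - 2 = 1)
L(Z) = Z/8
l(s, Y) = -2/3 + Y/s (l(s, Y) = Y/s - 4*1/6 = Y/s - 2/3 = -2/3 + Y/s)
R(H, k) = 1 + k (R(H, k) = k + 1 = 1 + k)
-356/(-2638) + l(L(-7), 4)/R(-20, -19) = -356/(-2638) + (-2/3 + 4/(((1/8)*(-7))))/(1 - 19) = -356*(-1/2638) + (-2/3 + 4/(-7/8))/(-18) = 178/1319 + (-2/3 + 4*(-8/7))*(-1/18) = 178/1319 + (-2/3 - 32/7)*(-1/18) = 178/1319 - 110/21*(-1/18) = 178/1319 + 55/189 = 106187/249291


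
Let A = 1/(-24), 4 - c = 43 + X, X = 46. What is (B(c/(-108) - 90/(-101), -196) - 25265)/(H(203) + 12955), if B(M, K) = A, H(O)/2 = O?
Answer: -606361/320664 ≈ -1.8910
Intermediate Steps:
c = -85 (c = 4 - (43 + 46) = 4 - 1*89 = 4 - 89 = -85)
H(O) = 2*O
A = -1/24 ≈ -0.041667
B(M, K) = -1/24
(B(c/(-108) - 90/(-101), -196) - 25265)/(H(203) + 12955) = (-1/24 - 25265)/(2*203 + 12955) = -606361/(24*(406 + 12955)) = -606361/24/13361 = -606361/24*1/13361 = -606361/320664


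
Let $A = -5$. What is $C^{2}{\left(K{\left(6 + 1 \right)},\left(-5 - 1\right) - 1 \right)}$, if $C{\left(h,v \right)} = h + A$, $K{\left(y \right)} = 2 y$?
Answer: $81$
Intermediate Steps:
$C{\left(h,v \right)} = -5 + h$ ($C{\left(h,v \right)} = h - 5 = -5 + h$)
$C^{2}{\left(K{\left(6 + 1 \right)},\left(-5 - 1\right) - 1 \right)} = \left(-5 + 2 \left(6 + 1\right)\right)^{2} = \left(-5 + 2 \cdot 7\right)^{2} = \left(-5 + 14\right)^{2} = 9^{2} = 81$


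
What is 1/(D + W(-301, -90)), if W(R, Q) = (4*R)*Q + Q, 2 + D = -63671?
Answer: 1/44597 ≈ 2.2423e-5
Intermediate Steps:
D = -63673 (D = -2 - 63671 = -63673)
W(R, Q) = Q + 4*Q*R (W(R, Q) = 4*Q*R + Q = Q + 4*Q*R)
1/(D + W(-301, -90)) = 1/(-63673 - 90*(1 + 4*(-301))) = 1/(-63673 - 90*(1 - 1204)) = 1/(-63673 - 90*(-1203)) = 1/(-63673 + 108270) = 1/44597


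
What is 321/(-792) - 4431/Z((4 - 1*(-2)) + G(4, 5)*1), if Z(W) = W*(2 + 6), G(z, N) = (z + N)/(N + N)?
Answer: -489871/6072 ≈ -80.677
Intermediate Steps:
G(z, N) = (N + z)/(2*N) (G(z, N) = (N + z)/((2*N)) = (N + z)*(1/(2*N)) = (N + z)/(2*N))
Z(W) = 8*W (Z(W) = W*8 = 8*W)
321/(-792) - 4431/Z((4 - 1*(-2)) + G(4, 5)*1) = 321/(-792) - 4431*1/(8*((4 - 1*(-2)) + ((½)*(5 + 4)/5)*1)) = 321*(-1/792) - 4431*1/(8*((4 + 2) + ((½)*(⅕)*9)*1)) = -107/264 - 4431*1/(8*(6 + (9/10)*1)) = -107/264 - 4431*1/(8*(6 + 9/10)) = -107/264 - 4431/(8*(69/10)) = -107/264 - 4431/276/5 = -107/264 - 4431*5/276 = -107/264 - 7385/92 = -489871/6072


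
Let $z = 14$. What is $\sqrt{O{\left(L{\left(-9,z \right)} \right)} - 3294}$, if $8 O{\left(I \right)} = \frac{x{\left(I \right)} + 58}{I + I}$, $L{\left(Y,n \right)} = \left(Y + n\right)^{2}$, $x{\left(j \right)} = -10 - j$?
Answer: $\frac{i \sqrt{1317577}}{20} \approx 57.393 i$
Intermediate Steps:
$O{\left(I \right)} = \frac{48 - I}{16 I}$ ($O{\left(I \right)} = \frac{\left(\left(-10 - I\right) + 58\right) \frac{1}{I + I}}{8} = \frac{\left(48 - I\right) \frac{1}{2 I}}{8} = \frac{\frac{1}{2} \frac{1}{I} \left(48 - I\right)}{8} = \frac{48 - I}{16 I}$)
$\sqrt{O{\left(L{\left(-9,z \right)} \right)} - 3294} = \sqrt{\frac{48 - \left(-9 + 14\right)^{2}}{16 \left(-9 + 14\right)^{2}} - 3294} = \sqrt{\frac{48 - 5^{2}}{16 \cdot 5^{2}} - 3294} = \sqrt{\frac{48 - 25}{16 \cdot 25} - 3294} = \sqrt{\frac{1}{16} \cdot \frac{1}{25} \left(48 - 25\right) - 3294} = \sqrt{\frac{1}{16} \cdot \frac{1}{25} \cdot 23 - 3294} = \sqrt{\frac{23}{400} - 3294} = \sqrt{- \frac{1317577}{400}} = \frac{i \sqrt{1317577}}{20}$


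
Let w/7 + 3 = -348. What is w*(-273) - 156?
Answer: 670605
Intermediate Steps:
w = -2457 (w = -21 + 7*(-348) = -21 - 2436 = -2457)
w*(-273) - 156 = -2457*(-273) - 156 = 670761 - 156 = 670605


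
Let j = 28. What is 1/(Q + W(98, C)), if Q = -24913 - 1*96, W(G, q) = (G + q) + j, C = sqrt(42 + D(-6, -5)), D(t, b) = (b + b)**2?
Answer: -24883/619163547 - sqrt(142)/619163547 ≈ -4.0207e-5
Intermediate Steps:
D(t, b) = 4*b**2 (D(t, b) = (2*b)**2 = 4*b**2)
C = sqrt(142) (C = sqrt(42 + 4*(-5)**2) = sqrt(42 + 4*25) = sqrt(42 + 100) = sqrt(142) ≈ 11.916)
W(G, q) = 28 + G + q (W(G, q) = (G + q) + 28 = 28 + G + q)
Q = -25009 (Q = -24913 - 96 = -25009)
1/(Q + W(98, C)) = 1/(-25009 + (28 + 98 + sqrt(142))) = 1/(-25009 + (126 + sqrt(142))) = 1/(-24883 + sqrt(142))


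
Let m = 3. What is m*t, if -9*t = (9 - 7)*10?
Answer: -20/3 ≈ -6.6667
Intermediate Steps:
t = -20/9 (t = -(9 - 7)*10/9 = -2*10/9 = -1/9*20 = -20/9 ≈ -2.2222)
m*t = 3*(-20/9) = -20/3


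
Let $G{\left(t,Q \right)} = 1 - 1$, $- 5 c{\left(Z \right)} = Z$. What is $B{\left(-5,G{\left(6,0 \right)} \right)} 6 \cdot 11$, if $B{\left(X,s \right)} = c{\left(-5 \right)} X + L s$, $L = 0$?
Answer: $-330$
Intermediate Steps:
$c{\left(Z \right)} = - \frac{Z}{5}$
$G{\left(t,Q \right)} = 0$
$B{\left(X,s \right)} = X$ ($B{\left(X,s \right)} = \left(- \frac{1}{5}\right) \left(-5\right) X + 0 s = 1 X + 0 = X + 0 = X$)
$B{\left(-5,G{\left(6,0 \right)} \right)} 6 \cdot 11 = \left(-5\right) 6 \cdot 11 = \left(-30\right) 11 = -330$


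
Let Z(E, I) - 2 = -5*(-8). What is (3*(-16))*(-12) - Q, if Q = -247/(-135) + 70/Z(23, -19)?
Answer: 77288/135 ≈ 572.50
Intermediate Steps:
Z(E, I) = 42 (Z(E, I) = 2 - 5*(-8) = 2 + 40 = 42)
Q = 472/135 (Q = -247/(-135) + 70/42 = -247*(-1/135) + 70*(1/42) = 247/135 + 5/3 = 472/135 ≈ 3.4963)
(3*(-16))*(-12) - Q = (3*(-16))*(-12) - 1*472/135 = -48*(-12) - 472/135 = 576 - 472/135 = 77288/135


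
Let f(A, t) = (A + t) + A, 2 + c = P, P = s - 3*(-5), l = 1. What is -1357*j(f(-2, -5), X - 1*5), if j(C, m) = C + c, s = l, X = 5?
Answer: -6785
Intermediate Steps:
s = 1
P = 16 (P = 1 - 3*(-5) = 1 + 15 = 16)
c = 14 (c = -2 + 16 = 14)
f(A, t) = t + 2*A
j(C, m) = 14 + C (j(C, m) = C + 14 = 14 + C)
-1357*j(f(-2, -5), X - 1*5) = -1357*(14 + (-5 + 2*(-2))) = -1357*(14 + (-5 - 4)) = -1357*(14 - 9) = -1357*5 = -6785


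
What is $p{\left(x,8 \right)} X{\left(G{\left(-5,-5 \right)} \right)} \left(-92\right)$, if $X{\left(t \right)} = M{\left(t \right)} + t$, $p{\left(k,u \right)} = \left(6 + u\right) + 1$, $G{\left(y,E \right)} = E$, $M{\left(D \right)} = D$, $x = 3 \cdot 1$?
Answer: $13800$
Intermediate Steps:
$x = 3$
$p{\left(k,u \right)} = 7 + u$
$X{\left(t \right)} = 2 t$ ($X{\left(t \right)} = t + t = 2 t$)
$p{\left(x,8 \right)} X{\left(G{\left(-5,-5 \right)} \right)} \left(-92\right) = \left(7 + 8\right) 2 \left(-5\right) \left(-92\right) = 15 \left(-10\right) \left(-92\right) = \left(-150\right) \left(-92\right) = 13800$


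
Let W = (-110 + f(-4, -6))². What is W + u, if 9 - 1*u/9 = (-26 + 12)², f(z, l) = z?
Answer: 11313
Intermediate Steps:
W = 12996 (W = (-110 - 4)² = (-114)² = 12996)
u = -1683 (u = 81 - 9*(-26 + 12)² = 81 - 9*(-14)² = 81 - 9*196 = 81 - 1764 = -1683)
W + u = 12996 - 1683 = 11313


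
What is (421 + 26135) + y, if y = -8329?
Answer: 18227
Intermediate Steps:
(421 + 26135) + y = (421 + 26135) - 8329 = 26556 - 8329 = 18227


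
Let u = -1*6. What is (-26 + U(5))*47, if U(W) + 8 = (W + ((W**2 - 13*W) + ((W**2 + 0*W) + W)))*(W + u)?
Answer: -1363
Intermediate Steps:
u = -6
U(W) = -8 + (-6 + W)*(-11*W + 2*W**2) (U(W) = -8 + (W + ((W**2 - 13*W) + ((W**2 + 0*W) + W)))*(W - 6) = -8 + (W + ((W**2 - 13*W) + ((W**2 + 0) + W)))*(-6 + W) = -8 + (W + ((W**2 - 13*W) + (W**2 + W)))*(-6 + W) = -8 + (W + ((W**2 - 13*W) + (W + W**2)))*(-6 + W) = -8 + (W + (-12*W + 2*W**2))*(-6 + W) = -8 + (-11*W + 2*W**2)*(-6 + W) = -8 + (-6 + W)*(-11*W + 2*W**2))
(-26 + U(5))*47 = (-26 + (-8 - 23*5**2 + 2*5**3 + 66*5))*47 = (-26 + (-8 - 23*25 + 2*125 + 330))*47 = (-26 + (-8 - 575 + 250 + 330))*47 = (-26 - 3)*47 = -29*47 = -1363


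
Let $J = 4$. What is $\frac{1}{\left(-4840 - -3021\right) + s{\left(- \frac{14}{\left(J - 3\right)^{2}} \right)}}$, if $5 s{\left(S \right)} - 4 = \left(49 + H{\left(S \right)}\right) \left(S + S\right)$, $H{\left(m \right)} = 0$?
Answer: $- \frac{5}{10463} \approx -0.00047787$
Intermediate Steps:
$s{\left(S \right)} = \frac{4}{5} + \frac{98 S}{5}$ ($s{\left(S \right)} = \frac{4}{5} + \frac{\left(49 + 0\right) \left(S + S\right)}{5} = \frac{4}{5} + \frac{49 \cdot 2 S}{5} = \frac{4}{5} + \frac{98 S}{5}$)
$\frac{1}{\left(-4840 - -3021\right) + s{\left(- \frac{14}{\left(J - 3\right)^{2}} \right)}} = \frac{1}{\left(-4840 - -3021\right) + \left(\frac{4}{5} + \frac{98 \left(- \frac{14}{\left(4 - 3\right)^{2}}\right)}{5}\right)} = \frac{1}{\left(-4840 + 3021\right) + \left(\frac{4}{5} + \frac{98 \left(- \frac{14}{1^{2}}\right)}{5}\right)} = \frac{1}{-1819 + \left(\frac{4}{5} + \frac{98 \left(- \frac{14}{1}\right)}{5}\right)} = \frac{1}{-1819 + \left(\frac{4}{5} + \frac{98 \left(\left(-14\right) 1\right)}{5}\right)} = \frac{1}{-1819 + \left(\frac{4}{5} + \frac{98}{5} \left(-14\right)\right)} = \frac{1}{-1819 + \left(\frac{4}{5} - \frac{1372}{5}\right)} = \frac{1}{-1819 - \frac{1368}{5}} = \frac{1}{- \frac{10463}{5}} = - \frac{5}{10463}$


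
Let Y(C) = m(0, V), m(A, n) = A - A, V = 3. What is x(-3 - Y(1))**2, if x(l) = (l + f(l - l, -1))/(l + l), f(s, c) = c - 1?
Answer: 25/36 ≈ 0.69444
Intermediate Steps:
m(A, n) = 0
f(s, c) = -1 + c
Y(C) = 0
x(l) = (-2 + l)/(2*l) (x(l) = (l + (-1 - 1))/(l + l) = (l - 2)/((2*l)) = (-2 + l)*(1/(2*l)) = (-2 + l)/(2*l))
x(-3 - Y(1))**2 = ((-2 + (-3 - 1*0))/(2*(-3 - 1*0)))**2 = ((-2 + (-3 + 0))/(2*(-3 + 0)))**2 = ((1/2)*(-2 - 3)/(-3))**2 = ((1/2)*(-1/3)*(-5))**2 = (5/6)**2 = 25/36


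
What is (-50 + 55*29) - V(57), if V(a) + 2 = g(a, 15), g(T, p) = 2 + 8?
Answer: 1537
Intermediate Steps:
g(T, p) = 10
V(a) = 8 (V(a) = -2 + 10 = 8)
(-50 + 55*29) - V(57) = (-50 + 55*29) - 1*8 = (-50 + 1595) - 8 = 1545 - 8 = 1537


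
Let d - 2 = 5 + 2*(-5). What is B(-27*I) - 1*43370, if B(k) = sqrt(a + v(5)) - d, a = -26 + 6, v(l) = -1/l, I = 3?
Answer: -43367 + I*sqrt(505)/5 ≈ -43367.0 + 4.4944*I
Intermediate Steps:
a = -20
d = -3 (d = 2 + (5 + 2*(-5)) = 2 + (5 - 10) = 2 - 5 = -3)
B(k) = 3 + I*sqrt(505)/5 (B(k) = sqrt(-20 - 1/5) - 1*(-3) = sqrt(-20 - 1*1/5) + 3 = sqrt(-20 - 1/5) + 3 = sqrt(-101/5) + 3 = I*sqrt(505)/5 + 3 = 3 + I*sqrt(505)/5)
B(-27*I) - 1*43370 = (3 + I*sqrt(505)/5) - 1*43370 = (3 + I*sqrt(505)/5) - 43370 = -43367 + I*sqrt(505)/5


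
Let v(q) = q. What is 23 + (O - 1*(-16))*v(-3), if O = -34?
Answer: 77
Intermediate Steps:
23 + (O - 1*(-16))*v(-3) = 23 + (-34 - 1*(-16))*(-3) = 23 + (-34 + 16)*(-3) = 23 - 18*(-3) = 23 + 54 = 77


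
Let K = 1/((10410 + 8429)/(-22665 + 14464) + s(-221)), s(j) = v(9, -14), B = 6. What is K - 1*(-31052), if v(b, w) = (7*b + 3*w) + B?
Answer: 6290770777/202588 ≈ 31052.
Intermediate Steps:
v(b, w) = 6 + 3*w + 7*b (v(b, w) = (7*b + 3*w) + 6 = (3*w + 7*b) + 6 = 6 + 3*w + 7*b)
s(j) = 27 (s(j) = 6 + 3*(-14) + 7*9 = 6 - 42 + 63 = 27)
K = 8201/202588 (K = 1/((10410 + 8429)/(-22665 + 14464) + 27) = 1/(18839/(-8201) + 27) = 1/(18839*(-1/8201) + 27) = 1/(-18839/8201 + 27) = 1/(202588/8201) = 8201/202588 ≈ 0.040481)
K - 1*(-31052) = 8201/202588 - 1*(-31052) = 8201/202588 + 31052 = 6290770777/202588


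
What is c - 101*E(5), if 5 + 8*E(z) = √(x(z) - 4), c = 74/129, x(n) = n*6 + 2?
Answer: 65737/1032 - 101*√7/4 ≈ -3.1066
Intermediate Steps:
x(n) = 2 + 6*n (x(n) = 6*n + 2 = 2 + 6*n)
c = 74/129 (c = 74*(1/129) = 74/129 ≈ 0.57364)
E(z) = -5/8 + √(-2 + 6*z)/8 (E(z) = -5/8 + √((2 + 6*z) - 4)/8 = -5/8 + √(-2 + 6*z)/8)
c - 101*E(5) = 74/129 - 101*(-5/8 + √(-2 + 6*5)/8) = 74/129 - 101*(-5/8 + √(-2 + 30)/8) = 74/129 - 101*(-5/8 + √28/8) = 74/129 - 101*(-5/8 + (2*√7)/8) = 74/129 - 101*(-5/8 + √7/4) = 74/129 + (505/8 - 101*√7/4) = 65737/1032 - 101*√7/4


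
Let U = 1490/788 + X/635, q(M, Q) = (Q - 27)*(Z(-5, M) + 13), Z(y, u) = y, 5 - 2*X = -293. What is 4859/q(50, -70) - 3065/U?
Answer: -597645827479/412662056 ≈ -1448.3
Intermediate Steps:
X = 149 (X = 5/2 - 1/2*(-293) = 5/2 + 293/2 = 149)
q(M, Q) = -216 + 8*Q (q(M, Q) = (Q - 27)*(-5 + 13) = (-27 + Q)*8 = -216 + 8*Q)
U = 531781/250190 (U = 1490/788 + 149/635 = 1490*(1/788) + 149*(1/635) = 745/394 + 149/635 = 531781/250190 ≈ 2.1255)
4859/q(50, -70) - 3065/U = 4859/(-216 + 8*(-70)) - 3065/531781/250190 = 4859/(-216 - 560) - 3065*250190/531781 = 4859/(-776) - 766832350/531781 = 4859*(-1/776) - 766832350/531781 = -4859/776 - 766832350/531781 = -597645827479/412662056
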